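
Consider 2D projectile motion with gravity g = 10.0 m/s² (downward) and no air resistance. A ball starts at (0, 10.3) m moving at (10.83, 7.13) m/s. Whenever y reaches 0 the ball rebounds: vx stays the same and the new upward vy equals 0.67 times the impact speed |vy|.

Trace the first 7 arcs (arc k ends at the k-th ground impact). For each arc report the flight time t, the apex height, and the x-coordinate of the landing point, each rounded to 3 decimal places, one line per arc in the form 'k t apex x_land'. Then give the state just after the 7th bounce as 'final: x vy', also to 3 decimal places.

1 2.316 12.842 25.078
2 2.148 5.765 48.336
3 1.439 2.588 63.918
4 0.964 1.162 74.358
5 0.646 0.521 81.353
6 0.433 0.234 86.040
7 0.290 0.105 89.180
final: 89.180 0.971

Arc 1: start y=10.300, vy=7.130 → t=2.316, apex=12.842, x_land=25.078, impact vy=-16.026
  bounce: vy ← 0.67·16.026 = 10.738
Arc 2: start y=0.000, vy=10.738 → t=2.148, apex=5.765, x_land=48.336, impact vy=-10.738
  bounce: vy ← 0.67·10.738 = 7.194
Arc 3: start y=0.000, vy=7.194 → t=1.439, apex=2.588, x_land=63.918, impact vy=-7.194
  bounce: vy ← 0.67·7.194 = 4.820
Arc 4: start y=0.000, vy=4.820 → t=0.964, apex=1.162, x_land=74.358, impact vy=-4.820
  bounce: vy ← 0.67·4.820 = 3.229
Arc 5: start y=0.000, vy=3.229 → t=0.646, apex=0.521, x_land=81.353, impact vy=-3.229
  bounce: vy ← 0.67·3.229 = 2.164
Arc 6: start y=0.000, vy=2.164 → t=0.433, apex=0.234, x_land=86.040, impact vy=-2.164
  bounce: vy ← 0.67·2.164 = 1.450
Arc 7: start y=0.000, vy=1.450 → t=0.290, apex=0.105, x_land=89.180, impact vy=-1.450
  bounce: vy ← 0.67·1.450 = 0.971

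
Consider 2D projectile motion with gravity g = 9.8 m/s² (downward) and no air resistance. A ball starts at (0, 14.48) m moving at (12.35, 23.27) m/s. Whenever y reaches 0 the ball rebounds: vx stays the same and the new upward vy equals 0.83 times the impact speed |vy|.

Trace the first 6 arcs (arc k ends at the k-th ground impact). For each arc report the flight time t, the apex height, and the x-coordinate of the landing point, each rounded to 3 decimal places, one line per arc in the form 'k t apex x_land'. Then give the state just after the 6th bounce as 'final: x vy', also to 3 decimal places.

1 5.306 42.107 65.528
2 4.866 29.008 125.625
3 4.039 19.983 175.506
4 3.352 13.767 216.907
5 2.782 9.484 251.270
6 2.309 6.533 279.791
final: 279.791 9.392

Arc 1: start y=14.480, vy=23.270 → t=5.306, apex=42.107, x_land=65.528, impact vy=-28.728
  bounce: vy ← 0.83·28.728 = 23.844
Arc 2: start y=0.000, vy=23.844 → t=4.866, apex=29.008, x_land=125.625, impact vy=-23.844
  bounce: vy ← 0.83·23.844 = 19.791
Arc 3: start y=0.000, vy=19.791 → t=4.039, apex=19.983, x_land=175.506, impact vy=-19.791
  bounce: vy ← 0.83·19.791 = 16.426
Arc 4: start y=0.000, vy=16.426 → t=3.352, apex=13.767, x_land=216.907, impact vy=-16.426
  bounce: vy ← 0.83·16.426 = 13.634
Arc 5: start y=0.000, vy=13.634 → t=2.782, apex=9.484, x_land=251.270, impact vy=-13.634
  bounce: vy ← 0.83·13.634 = 11.316
Arc 6: start y=0.000, vy=11.316 → t=2.309, apex=6.533, x_land=279.791, impact vy=-11.316
  bounce: vy ← 0.83·11.316 = 9.392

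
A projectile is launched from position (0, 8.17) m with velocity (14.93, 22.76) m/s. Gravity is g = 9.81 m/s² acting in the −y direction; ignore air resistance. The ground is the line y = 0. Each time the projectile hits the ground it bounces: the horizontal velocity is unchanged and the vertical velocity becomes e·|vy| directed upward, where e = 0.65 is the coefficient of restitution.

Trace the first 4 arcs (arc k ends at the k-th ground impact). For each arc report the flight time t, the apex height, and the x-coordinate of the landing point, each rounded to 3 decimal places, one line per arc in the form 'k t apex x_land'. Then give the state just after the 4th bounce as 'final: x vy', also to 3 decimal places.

1 4.975 34.573 74.276
2 3.451 14.607 125.805
3 2.243 6.171 159.299
4 1.458 2.607 181.070
final: 181.070 4.649

Arc 1: start y=8.170, vy=22.760 → t=4.975, apex=34.573, x_land=74.276, impact vy=-26.044
  bounce: vy ← 0.65·26.044 = 16.929
Arc 2: start y=0.000, vy=16.929 → t=3.451, apex=14.607, x_land=125.805, impact vy=-16.929
  bounce: vy ← 0.65·16.929 = 11.004
Arc 3: start y=0.000, vy=11.004 → t=2.243, apex=6.171, x_land=159.299, impact vy=-11.004
  bounce: vy ← 0.65·11.004 = 7.152
Arc 4: start y=0.000, vy=7.152 → t=1.458, apex=2.607, x_land=181.070, impact vy=-7.152
  bounce: vy ← 0.65·7.152 = 4.649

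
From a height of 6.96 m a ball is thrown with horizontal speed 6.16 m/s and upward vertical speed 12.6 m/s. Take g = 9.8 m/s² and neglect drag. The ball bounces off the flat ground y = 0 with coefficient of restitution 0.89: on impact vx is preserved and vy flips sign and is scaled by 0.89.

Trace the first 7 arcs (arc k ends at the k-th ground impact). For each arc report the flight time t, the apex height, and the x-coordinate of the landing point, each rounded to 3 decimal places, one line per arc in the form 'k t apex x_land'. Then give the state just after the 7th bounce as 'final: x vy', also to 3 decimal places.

Arc 1: start y=6.960, vy=12.600 → t=3.039, apex=15.060, x_land=18.719, impact vy=-17.181
  bounce: vy ← 0.89·17.181 = 15.291
Arc 2: start y=0.000, vy=15.291 → t=3.121, apex=11.929, x_land=37.942, impact vy=-15.291
  bounce: vy ← 0.89·15.291 = 13.609
Arc 3: start y=0.000, vy=13.609 → t=2.777, apex=9.449, x_land=55.050, impact vy=-13.609
  bounce: vy ← 0.89·13.609 = 12.112
Arc 4: start y=0.000, vy=12.112 → t=2.472, apex=7.485, x_land=70.277, impact vy=-12.112
  bounce: vy ← 0.89·12.112 = 10.780
Arc 5: start y=0.000, vy=10.780 → t=2.200, apex=5.929, x_land=83.828, impact vy=-10.780
  bounce: vy ← 0.89·10.780 = 9.594
Arc 6: start y=0.000, vy=9.594 → t=1.958, apex=4.696, x_land=95.889, impact vy=-9.594
  bounce: vy ← 0.89·9.594 = 8.538
Arc 7: start y=0.000, vy=8.538 → t=1.743, apex=3.720, x_land=106.623, impact vy=-8.538
  bounce: vy ← 0.89·8.538 = 7.599

1 3.039 15.060 18.719
2 3.121 11.929 37.942
3 2.777 9.449 55.050
4 2.472 7.485 70.277
5 2.200 5.929 83.828
6 1.958 4.696 95.889
7 1.743 3.720 106.623
final: 106.623 7.599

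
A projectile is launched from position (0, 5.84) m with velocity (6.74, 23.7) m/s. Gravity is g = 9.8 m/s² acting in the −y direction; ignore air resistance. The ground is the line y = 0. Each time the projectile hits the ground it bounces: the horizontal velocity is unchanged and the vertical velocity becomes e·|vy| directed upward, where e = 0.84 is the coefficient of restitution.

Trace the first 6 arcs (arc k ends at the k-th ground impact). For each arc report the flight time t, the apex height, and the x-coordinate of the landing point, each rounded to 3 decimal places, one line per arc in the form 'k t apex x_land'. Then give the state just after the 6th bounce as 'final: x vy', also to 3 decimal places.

1 5.072 34.498 34.183
2 4.458 24.342 64.228
3 3.744 17.175 89.465
4 3.145 12.119 110.665
5 2.642 8.551 128.472
6 2.219 6.034 143.431
final: 143.431 9.135

Arc 1: start y=5.840, vy=23.700 → t=5.072, apex=34.498, x_land=34.183, impact vy=-26.003
  bounce: vy ← 0.84·26.003 = 21.842
Arc 2: start y=0.000, vy=21.842 → t=4.458, apex=24.342, x_land=64.228, impact vy=-21.842
  bounce: vy ← 0.84·21.842 = 18.348
Arc 3: start y=0.000, vy=18.348 → t=3.744, apex=17.175, x_land=89.465, impact vy=-18.348
  bounce: vy ← 0.84·18.348 = 15.412
Arc 4: start y=0.000, vy=15.412 → t=3.145, apex=12.119, x_land=110.665, impact vy=-15.412
  bounce: vy ← 0.84·15.412 = 12.946
Arc 5: start y=0.000, vy=12.946 → t=2.642, apex=8.551, x_land=128.472, impact vy=-12.946
  bounce: vy ← 0.84·12.946 = 10.875
Arc 6: start y=0.000, vy=10.875 → t=2.219, apex=6.034, x_land=143.431, impact vy=-10.875
  bounce: vy ← 0.84·10.875 = 9.135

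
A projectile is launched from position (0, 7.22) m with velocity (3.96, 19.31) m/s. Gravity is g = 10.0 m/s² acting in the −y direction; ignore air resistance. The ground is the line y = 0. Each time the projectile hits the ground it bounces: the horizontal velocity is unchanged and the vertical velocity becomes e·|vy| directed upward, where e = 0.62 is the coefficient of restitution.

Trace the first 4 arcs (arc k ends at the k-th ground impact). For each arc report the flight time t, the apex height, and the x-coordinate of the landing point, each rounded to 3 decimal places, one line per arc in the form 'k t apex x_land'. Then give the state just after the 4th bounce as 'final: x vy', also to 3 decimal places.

1 4.205 25.864 16.653
2 2.820 9.942 27.821
3 1.749 3.822 34.746
4 1.084 1.469 39.039
final: 39.039 3.361

Arc 1: start y=7.220, vy=19.310 → t=4.205, apex=25.864, x_land=16.653, impact vy=-22.744
  bounce: vy ← 0.62·22.744 = 14.101
Arc 2: start y=0.000, vy=14.101 → t=2.820, apex=9.942, x_land=27.821, impact vy=-14.101
  bounce: vy ← 0.62·14.101 = 8.743
Arc 3: start y=0.000, vy=8.743 → t=1.749, apex=3.822, x_land=34.746, impact vy=-8.743
  bounce: vy ← 0.62·8.743 = 5.420
Arc 4: start y=0.000, vy=5.420 → t=1.084, apex=1.469, x_land=39.039, impact vy=-5.420
  bounce: vy ← 0.62·5.420 = 3.361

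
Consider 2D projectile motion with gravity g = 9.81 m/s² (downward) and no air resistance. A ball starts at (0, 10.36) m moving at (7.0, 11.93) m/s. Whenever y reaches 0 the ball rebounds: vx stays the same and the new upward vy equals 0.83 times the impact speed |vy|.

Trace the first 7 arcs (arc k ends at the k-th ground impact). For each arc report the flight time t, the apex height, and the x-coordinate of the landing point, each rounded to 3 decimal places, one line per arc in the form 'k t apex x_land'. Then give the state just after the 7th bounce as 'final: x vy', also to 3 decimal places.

1 3.111 17.614 21.778
2 3.146 12.134 43.798
3 2.611 8.359 62.074
4 2.167 5.759 77.244
5 1.799 3.967 89.835
6 1.493 2.733 100.285
7 1.239 1.883 108.959
final: 108.959 5.045

Arc 1: start y=10.360, vy=11.930 → t=3.111, apex=17.614, x_land=21.778, impact vy=-18.590
  bounce: vy ← 0.83·18.590 = 15.430
Arc 2: start y=0.000, vy=15.430 → t=3.146, apex=12.134, x_land=43.798, impact vy=-15.430
  bounce: vy ← 0.83·15.430 = 12.807
Arc 3: start y=0.000, vy=12.807 → t=2.611, apex=8.359, x_land=62.074, impact vy=-12.807
  bounce: vy ← 0.83·12.807 = 10.630
Arc 4: start y=0.000, vy=10.630 → t=2.167, apex=5.759, x_land=77.244, impact vy=-10.630
  bounce: vy ← 0.83·10.630 = 8.823
Arc 5: start y=0.000, vy=8.823 → t=1.799, apex=3.967, x_land=89.835, impact vy=-8.823
  bounce: vy ← 0.83·8.823 = 7.323
Arc 6: start y=0.000, vy=7.323 → t=1.493, apex=2.733, x_land=100.285, impact vy=-7.323
  bounce: vy ← 0.83·7.323 = 6.078
Arc 7: start y=0.000, vy=6.078 → t=1.239, apex=1.883, x_land=108.959, impact vy=-6.078
  bounce: vy ← 0.83·6.078 = 5.045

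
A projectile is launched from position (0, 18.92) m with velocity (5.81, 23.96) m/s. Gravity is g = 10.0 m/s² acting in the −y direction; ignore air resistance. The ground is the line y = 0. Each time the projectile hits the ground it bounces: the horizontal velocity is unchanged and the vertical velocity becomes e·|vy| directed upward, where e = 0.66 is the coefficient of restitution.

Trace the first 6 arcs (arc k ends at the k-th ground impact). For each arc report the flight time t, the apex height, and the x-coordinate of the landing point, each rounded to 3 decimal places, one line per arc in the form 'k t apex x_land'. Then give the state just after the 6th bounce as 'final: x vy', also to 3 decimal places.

1 5.482 47.624 31.852
2 4.074 20.745 55.521
3 2.689 9.037 71.142
4 1.775 3.936 81.452
5 1.171 1.715 88.257
6 0.773 0.747 92.748
final: 92.748 2.551

Arc 1: start y=18.920, vy=23.960 → t=5.482, apex=47.624, x_land=31.852, impact vy=-30.862
  bounce: vy ← 0.66·30.862 = 20.369
Arc 2: start y=0.000, vy=20.369 → t=4.074, apex=20.745, x_land=55.521, impact vy=-20.369
  bounce: vy ← 0.66·20.369 = 13.444
Arc 3: start y=0.000, vy=13.444 → t=2.689, apex=9.037, x_land=71.142, impact vy=-13.444
  bounce: vy ← 0.66·13.444 = 8.873
Arc 4: start y=0.000, vy=8.873 → t=1.775, apex=3.936, x_land=81.452, impact vy=-8.873
  bounce: vy ← 0.66·8.873 = 5.856
Arc 5: start y=0.000, vy=5.856 → t=1.171, apex=1.715, x_land=88.257, impact vy=-5.856
  bounce: vy ← 0.66·5.856 = 3.865
Arc 6: start y=0.000, vy=3.865 → t=0.773, apex=0.747, x_land=92.748, impact vy=-3.865
  bounce: vy ← 0.66·3.865 = 2.551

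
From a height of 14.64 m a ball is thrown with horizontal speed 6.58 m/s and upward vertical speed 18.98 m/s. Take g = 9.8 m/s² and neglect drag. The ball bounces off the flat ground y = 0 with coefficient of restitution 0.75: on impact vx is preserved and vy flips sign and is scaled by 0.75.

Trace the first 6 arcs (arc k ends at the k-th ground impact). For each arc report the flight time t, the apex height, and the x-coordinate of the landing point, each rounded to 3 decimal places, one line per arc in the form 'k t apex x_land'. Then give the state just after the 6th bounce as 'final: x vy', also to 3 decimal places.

Arc 1: start y=14.640, vy=18.980 → t=4.533, apex=33.020, x_land=29.825, impact vy=-25.440
  bounce: vy ← 0.75·25.440 = 19.080
Arc 2: start y=0.000, vy=19.080 → t=3.894, apex=18.574, x_land=55.446, impact vy=-19.080
  bounce: vy ← 0.75·19.080 = 14.310
Arc 3: start y=0.000, vy=14.310 → t=2.920, apex=10.448, x_land=74.662, impact vy=-14.310
  bounce: vy ← 0.75·14.310 = 10.732
Arc 4: start y=0.000, vy=10.732 → t=2.190, apex=5.877, x_land=89.075, impact vy=-10.732
  bounce: vy ← 0.75·10.732 = 8.049
Arc 5: start y=0.000, vy=8.049 → t=1.643, apex=3.306, x_land=99.884, impact vy=-8.049
  bounce: vy ← 0.75·8.049 = 6.037
Arc 6: start y=0.000, vy=6.037 → t=1.232, apex=1.859, x_land=107.990, impact vy=-6.037
  bounce: vy ← 0.75·6.037 = 4.528

1 4.533 33.020 29.825
2 3.894 18.574 55.446
3 2.920 10.448 74.662
4 2.190 5.877 89.075
5 1.643 3.306 99.884
6 1.232 1.859 107.990
final: 107.990 4.528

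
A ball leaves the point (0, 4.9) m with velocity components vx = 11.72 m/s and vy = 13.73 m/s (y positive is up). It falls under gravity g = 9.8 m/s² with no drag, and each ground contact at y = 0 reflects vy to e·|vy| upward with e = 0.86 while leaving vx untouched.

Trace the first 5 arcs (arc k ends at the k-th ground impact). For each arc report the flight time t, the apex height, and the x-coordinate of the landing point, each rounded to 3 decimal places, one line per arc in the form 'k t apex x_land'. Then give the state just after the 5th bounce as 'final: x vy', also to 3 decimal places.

Arc 1: start y=4.900, vy=13.730 → t=3.122, apex=14.518, x_land=36.594, impact vy=-16.869
  bounce: vy ← 0.86·16.869 = 14.507
Arc 2: start y=0.000, vy=14.507 → t=2.961, apex=10.738, x_land=71.292, impact vy=-14.507
  bounce: vy ← 0.86·14.507 = 12.476
Arc 3: start y=0.000, vy=12.476 → t=2.546, apex=7.941, x_land=101.133, impact vy=-12.476
  bounce: vy ← 0.86·12.476 = 10.729
Arc 4: start y=0.000, vy=10.729 → t=2.190, apex=5.874, x_land=126.796, impact vy=-10.729
  bounce: vy ← 0.86·10.729 = 9.227
Arc 5: start y=0.000, vy=9.227 → t=1.883, apex=4.344, x_land=148.866, impact vy=-9.227
  bounce: vy ← 0.86·9.227 = 7.935

1 3.122 14.518 36.594
2 2.961 10.738 71.292
3 2.546 7.941 101.133
4 2.190 5.874 126.796
5 1.883 4.344 148.866
final: 148.866 7.935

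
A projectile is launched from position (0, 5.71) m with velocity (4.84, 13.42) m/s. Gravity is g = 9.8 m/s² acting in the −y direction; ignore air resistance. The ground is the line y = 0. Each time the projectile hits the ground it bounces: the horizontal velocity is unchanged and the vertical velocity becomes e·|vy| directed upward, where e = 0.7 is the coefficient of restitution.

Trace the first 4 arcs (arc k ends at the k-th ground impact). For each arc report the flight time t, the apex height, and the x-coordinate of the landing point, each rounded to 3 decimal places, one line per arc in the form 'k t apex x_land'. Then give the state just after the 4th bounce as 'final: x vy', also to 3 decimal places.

Arc 1: start y=5.710, vy=13.420 → t=3.113, apex=14.899, x_land=15.067, impact vy=-17.088
  bounce: vy ← 0.7·17.088 = 11.962
Arc 2: start y=0.000, vy=11.962 → t=2.441, apex=7.300, x_land=26.883, impact vy=-11.962
  bounce: vy ← 0.7·11.962 = 8.373
Arc 3: start y=0.000, vy=8.373 → t=1.709, apex=3.577, x_land=35.154, impact vy=-8.373
  bounce: vy ← 0.7·8.373 = 5.861
Arc 4: start y=0.000, vy=5.861 → t=1.196, apex=1.753, x_land=40.943, impact vy=-5.861
  bounce: vy ← 0.7·5.861 = 4.103

1 3.113 14.899 15.067
2 2.441 7.300 26.883
3 1.709 3.577 35.154
4 1.196 1.753 40.943
final: 40.943 4.103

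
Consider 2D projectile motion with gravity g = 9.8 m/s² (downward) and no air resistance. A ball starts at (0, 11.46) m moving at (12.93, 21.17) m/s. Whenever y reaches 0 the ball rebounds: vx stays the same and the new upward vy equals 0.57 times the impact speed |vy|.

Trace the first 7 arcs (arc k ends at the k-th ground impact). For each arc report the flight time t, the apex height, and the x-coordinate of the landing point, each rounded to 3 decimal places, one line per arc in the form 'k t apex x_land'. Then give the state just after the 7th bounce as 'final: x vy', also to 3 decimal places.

1 4.807 34.326 62.154
2 3.017 11.152 101.167
3 1.720 3.623 123.405
4 0.980 1.177 136.081
5 0.559 0.382 143.306
6 0.319 0.124 147.424
7 0.182 0.040 149.771
final: 149.771 0.507

Arc 1: start y=11.460, vy=21.170 → t=4.807, apex=34.326, x_land=62.154, impact vy=-25.938
  bounce: vy ← 0.57·25.938 = 14.785
Arc 2: start y=0.000, vy=14.785 → t=3.017, apex=11.152, x_land=101.167, impact vy=-14.785
  bounce: vy ← 0.57·14.785 = 8.427
Arc 3: start y=0.000, vy=8.427 → t=1.720, apex=3.623, x_land=123.405, impact vy=-8.427
  bounce: vy ← 0.57·8.427 = 4.804
Arc 4: start y=0.000, vy=4.804 → t=0.980, apex=1.177, x_land=136.081, impact vy=-4.804
  bounce: vy ← 0.57·4.804 = 2.738
Arc 5: start y=0.000, vy=2.738 → t=0.559, apex=0.382, x_land=143.306, impact vy=-2.738
  bounce: vy ← 0.57·2.738 = 1.561
Arc 6: start y=0.000, vy=1.561 → t=0.319, apex=0.124, x_land=147.424, impact vy=-1.561
  bounce: vy ← 0.57·1.561 = 0.890
Arc 7: start y=0.000, vy=0.890 → t=0.182, apex=0.040, x_land=149.771, impact vy=-0.890
  bounce: vy ← 0.57·0.890 = 0.507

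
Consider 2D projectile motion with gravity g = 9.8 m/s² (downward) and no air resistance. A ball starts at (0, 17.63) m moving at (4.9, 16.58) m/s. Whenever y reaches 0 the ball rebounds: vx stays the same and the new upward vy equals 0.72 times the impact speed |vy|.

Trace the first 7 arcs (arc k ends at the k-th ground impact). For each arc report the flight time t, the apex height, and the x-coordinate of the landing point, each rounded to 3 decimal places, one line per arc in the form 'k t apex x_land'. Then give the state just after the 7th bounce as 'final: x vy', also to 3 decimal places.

1 4.234 31.655 20.744
2 3.660 16.410 38.679
3 2.635 8.507 51.591
4 1.897 4.410 60.888
5 1.366 2.286 67.582
6 0.984 1.185 72.402
7 0.708 0.614 75.872
final: 75.872 2.498

Arc 1: start y=17.630, vy=16.580 → t=4.234, apex=31.655, x_land=20.744, impact vy=-24.909
  bounce: vy ← 0.72·24.909 = 17.934
Arc 2: start y=0.000, vy=17.934 → t=3.660, apex=16.410, x_land=38.679, impact vy=-17.934
  bounce: vy ← 0.72·17.934 = 12.913
Arc 3: start y=0.000, vy=12.913 → t=2.635, apex=8.507, x_land=51.591, impact vy=-12.913
  bounce: vy ← 0.72·12.913 = 9.297
Arc 4: start y=0.000, vy=9.297 → t=1.897, apex=4.410, x_land=60.888, impact vy=-9.297
  bounce: vy ← 0.72·9.297 = 6.694
Arc 5: start y=0.000, vy=6.694 → t=1.366, apex=2.286, x_land=67.582, impact vy=-6.694
  bounce: vy ← 0.72·6.694 = 4.820
Arc 6: start y=0.000, vy=4.820 → t=0.984, apex=1.185, x_land=72.402, impact vy=-4.820
  bounce: vy ← 0.72·4.820 = 3.470
Arc 7: start y=0.000, vy=3.470 → t=0.708, apex=0.614, x_land=75.872, impact vy=-3.470
  bounce: vy ← 0.72·3.470 = 2.498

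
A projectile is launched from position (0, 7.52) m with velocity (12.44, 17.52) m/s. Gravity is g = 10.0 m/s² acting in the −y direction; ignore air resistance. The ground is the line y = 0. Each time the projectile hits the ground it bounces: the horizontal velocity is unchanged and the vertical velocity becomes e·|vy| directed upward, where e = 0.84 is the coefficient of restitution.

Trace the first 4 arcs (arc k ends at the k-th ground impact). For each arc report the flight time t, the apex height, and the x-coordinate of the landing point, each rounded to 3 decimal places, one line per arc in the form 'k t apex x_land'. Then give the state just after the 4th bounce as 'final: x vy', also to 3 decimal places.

Arc 1: start y=7.520, vy=17.520 → t=3.891, apex=22.868, x_land=48.399, impact vy=-21.386
  bounce: vy ← 0.84·21.386 = 17.964
Arc 2: start y=0.000, vy=17.964 → t=3.593, apex=16.135, x_land=93.093, impact vy=-17.964
  bounce: vy ← 0.84·17.964 = 15.090
Arc 3: start y=0.000, vy=15.090 → t=3.018, apex=11.385, x_land=130.637, impact vy=-15.090
  bounce: vy ← 0.84·15.090 = 12.675
Arc 4: start y=0.000, vy=12.675 → t=2.535, apex=8.033, x_land=162.173, impact vy=-12.675
  bounce: vy ← 0.84·12.675 = 10.647

1 3.891 22.868 48.399
2 3.593 16.135 93.093
3 3.018 11.385 130.637
4 2.535 8.033 162.173
final: 162.173 10.647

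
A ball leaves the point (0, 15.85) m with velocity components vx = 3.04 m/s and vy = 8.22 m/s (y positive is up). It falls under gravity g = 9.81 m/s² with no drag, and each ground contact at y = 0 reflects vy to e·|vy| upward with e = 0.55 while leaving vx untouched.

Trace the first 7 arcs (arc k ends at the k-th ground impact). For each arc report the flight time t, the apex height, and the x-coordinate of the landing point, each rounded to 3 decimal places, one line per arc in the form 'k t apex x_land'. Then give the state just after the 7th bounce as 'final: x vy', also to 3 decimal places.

Arc 1: start y=15.850, vy=8.220 → t=2.821, apex=19.294, x_land=8.577, impact vy=-19.456
  bounce: vy ← 0.55·19.456 = 10.701
Arc 2: start y=0.000, vy=10.701 → t=2.182, apex=5.836, x_land=15.209, impact vy=-10.701
  bounce: vy ← 0.55·10.701 = 5.886
Arc 3: start y=0.000, vy=5.886 → t=1.200, apex=1.766, x_land=18.856, impact vy=-5.886
  bounce: vy ← 0.55·5.886 = 3.237
Arc 4: start y=0.000, vy=3.237 → t=0.660, apex=0.534, x_land=20.863, impact vy=-3.237
  bounce: vy ← 0.55·3.237 = 1.780
Arc 5: start y=0.000, vy=1.780 → t=0.363, apex=0.162, x_land=21.966, impact vy=-1.780
  bounce: vy ← 0.55·1.780 = 0.979
Arc 6: start y=0.000, vy=0.979 → t=0.200, apex=0.049, x_land=22.573, impact vy=-0.979
  bounce: vy ← 0.55·0.979 = 0.539
Arc 7: start y=0.000, vy=0.539 → t=0.110, apex=0.015, x_land=22.907, impact vy=-0.539
  bounce: vy ← 0.55·0.539 = 0.296

1 2.821 19.294 8.577
2 2.182 5.836 15.209
3 1.200 1.766 18.856
4 0.660 0.534 20.863
5 0.363 0.162 21.966
6 0.200 0.049 22.573
7 0.110 0.015 22.907
final: 22.907 0.296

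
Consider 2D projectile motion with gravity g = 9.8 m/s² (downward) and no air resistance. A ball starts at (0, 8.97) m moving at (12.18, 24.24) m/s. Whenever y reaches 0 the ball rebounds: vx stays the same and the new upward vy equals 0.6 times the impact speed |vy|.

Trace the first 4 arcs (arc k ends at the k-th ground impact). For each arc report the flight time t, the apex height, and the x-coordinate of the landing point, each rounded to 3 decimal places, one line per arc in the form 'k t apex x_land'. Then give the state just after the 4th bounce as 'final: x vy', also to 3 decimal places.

Arc 1: start y=8.970, vy=24.240 → t=5.293, apex=38.948, x_land=64.466, impact vy=-27.630
  bounce: vy ← 0.6·27.630 = 16.578
Arc 2: start y=0.000, vy=16.578 → t=3.383, apex=14.021, x_land=105.674, impact vy=-16.578
  bounce: vy ← 0.6·16.578 = 9.947
Arc 3: start y=0.000, vy=9.947 → t=2.030, apex=5.048, x_land=130.398, impact vy=-9.947
  bounce: vy ← 0.6·9.947 = 5.968
Arc 4: start y=0.000, vy=5.968 → t=1.218, apex=1.817, x_land=145.233, impact vy=-5.968
  bounce: vy ← 0.6·5.968 = 3.581

1 5.293 38.948 64.466
2 3.383 14.021 105.674
3 2.030 5.048 130.398
4 1.218 1.817 145.233
final: 145.233 3.581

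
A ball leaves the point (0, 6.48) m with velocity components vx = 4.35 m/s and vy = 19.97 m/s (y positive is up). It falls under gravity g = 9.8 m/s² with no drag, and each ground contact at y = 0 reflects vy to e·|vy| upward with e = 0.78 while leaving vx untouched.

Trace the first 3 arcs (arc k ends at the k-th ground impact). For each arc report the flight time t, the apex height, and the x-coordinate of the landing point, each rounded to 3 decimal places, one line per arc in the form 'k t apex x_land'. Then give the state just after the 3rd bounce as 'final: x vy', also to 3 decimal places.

1 4.378 26.827 19.043
2 3.650 16.322 34.921
3 2.847 9.930 47.306
final: 47.306 10.882

Arc 1: start y=6.480, vy=19.970 → t=4.378, apex=26.827, x_land=19.043, impact vy=-22.931
  bounce: vy ← 0.78·22.931 = 17.886
Arc 2: start y=0.000, vy=17.886 → t=3.650, apex=16.322, x_land=34.921, impact vy=-17.886
  bounce: vy ← 0.78·17.886 = 13.951
Arc 3: start y=0.000, vy=13.951 → t=2.847, apex=9.930, x_land=47.306, impact vy=-13.951
  bounce: vy ← 0.78·13.951 = 10.882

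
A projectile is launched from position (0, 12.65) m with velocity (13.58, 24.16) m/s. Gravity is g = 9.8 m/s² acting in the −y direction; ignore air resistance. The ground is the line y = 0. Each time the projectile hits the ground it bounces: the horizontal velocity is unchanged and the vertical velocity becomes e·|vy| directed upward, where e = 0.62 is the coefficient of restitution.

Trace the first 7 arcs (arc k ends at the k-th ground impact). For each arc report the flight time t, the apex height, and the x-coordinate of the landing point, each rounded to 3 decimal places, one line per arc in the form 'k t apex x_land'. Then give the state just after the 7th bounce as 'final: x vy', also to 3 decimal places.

Arc 1: start y=12.650, vy=24.160 → t=5.408, apex=42.431, x_land=73.440, impact vy=-28.838
  bounce: vy ← 0.62·28.838 = 17.880
Arc 2: start y=0.000, vy=17.880 → t=3.649, apex=16.310, x_land=122.993, impact vy=-17.880
  bounce: vy ← 0.62·17.880 = 11.085
Arc 3: start y=0.000, vy=11.085 → t=2.262, apex=6.270, x_land=153.715, impact vy=-11.085
  bounce: vy ← 0.62·11.085 = 6.873
Arc 4: start y=0.000, vy=6.873 → t=1.403, apex=2.410, x_land=172.763, impact vy=-6.873
  bounce: vy ← 0.62·6.873 = 4.261
Arc 5: start y=0.000, vy=4.261 → t=0.870, apex=0.926, x_land=184.573, impact vy=-4.261
  bounce: vy ← 0.62·4.261 = 2.642
Arc 6: start y=0.000, vy=2.642 → t=0.539, apex=0.356, x_land=191.895, impact vy=-2.642
  bounce: vy ← 0.62·2.642 = 1.638
Arc 7: start y=0.000, vy=1.638 → t=0.334, apex=0.137, x_land=196.435, impact vy=-1.638
  bounce: vy ← 0.62·1.638 = 1.016

1 5.408 42.431 73.440
2 3.649 16.310 122.993
3 2.262 6.270 153.715
4 1.403 2.410 172.763
5 0.870 0.926 184.573
6 0.539 0.356 191.895
7 0.334 0.137 196.435
final: 196.435 1.016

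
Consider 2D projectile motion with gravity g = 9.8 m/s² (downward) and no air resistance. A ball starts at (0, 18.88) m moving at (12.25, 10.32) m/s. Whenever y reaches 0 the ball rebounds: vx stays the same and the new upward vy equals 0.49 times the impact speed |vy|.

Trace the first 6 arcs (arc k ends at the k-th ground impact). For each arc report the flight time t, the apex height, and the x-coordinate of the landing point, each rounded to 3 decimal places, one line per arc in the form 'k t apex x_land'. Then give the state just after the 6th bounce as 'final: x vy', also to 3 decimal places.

Arc 1: start y=18.880, vy=10.320 → t=3.281, apex=24.314, x_land=40.188, impact vy=-21.830
  bounce: vy ← 0.49·21.830 = 10.697
Arc 2: start y=0.000, vy=10.697 → t=2.183, apex=5.838, x_land=66.929, impact vy=-10.697
  bounce: vy ← 0.49·10.697 = 5.241
Arc 3: start y=0.000, vy=5.241 → t=1.070, apex=1.402, x_land=80.033, impact vy=-5.241
  bounce: vy ← 0.49·5.241 = 2.568
Arc 4: start y=0.000, vy=2.568 → t=0.524, apex=0.337, x_land=86.454, impact vy=-2.568
  bounce: vy ← 0.49·2.568 = 1.258
Arc 5: start y=0.000, vy=1.258 → t=0.257, apex=0.081, x_land=89.600, impact vy=-1.258
  bounce: vy ← 0.49·1.258 = 0.617
Arc 6: start y=0.000, vy=0.617 → t=0.126, apex=0.019, x_land=91.141, impact vy=-0.617
  bounce: vy ← 0.49·0.617 = 0.302

1 3.281 24.314 40.188
2 2.183 5.838 66.929
3 1.070 1.402 80.033
4 0.524 0.337 86.454
5 0.257 0.081 89.600
6 0.126 0.019 91.141
final: 91.141 0.302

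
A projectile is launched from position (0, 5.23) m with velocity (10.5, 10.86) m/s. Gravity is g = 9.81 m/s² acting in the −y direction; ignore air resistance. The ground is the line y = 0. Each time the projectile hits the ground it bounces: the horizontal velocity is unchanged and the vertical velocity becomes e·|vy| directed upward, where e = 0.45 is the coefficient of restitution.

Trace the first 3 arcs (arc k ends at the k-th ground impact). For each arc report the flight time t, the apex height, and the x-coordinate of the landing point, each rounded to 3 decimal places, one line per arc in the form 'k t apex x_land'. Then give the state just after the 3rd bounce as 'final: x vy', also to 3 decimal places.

Arc 1: start y=5.230, vy=10.860 → t=2.621, apex=11.241, x_land=27.519, impact vy=-14.851
  bounce: vy ← 0.45·14.851 = 6.683
Arc 2: start y=0.000, vy=6.683 → t=1.362, apex=2.276, x_land=41.825, impact vy=-6.683
  bounce: vy ← 0.45·6.683 = 3.007
Arc 3: start y=0.000, vy=3.007 → t=0.613, apex=0.461, x_land=48.263, impact vy=-3.007
  bounce: vy ← 0.45·3.007 = 1.353

1 2.621 11.241 27.519
2 1.362 2.276 41.825
3 0.613 0.461 48.263
final: 48.263 1.353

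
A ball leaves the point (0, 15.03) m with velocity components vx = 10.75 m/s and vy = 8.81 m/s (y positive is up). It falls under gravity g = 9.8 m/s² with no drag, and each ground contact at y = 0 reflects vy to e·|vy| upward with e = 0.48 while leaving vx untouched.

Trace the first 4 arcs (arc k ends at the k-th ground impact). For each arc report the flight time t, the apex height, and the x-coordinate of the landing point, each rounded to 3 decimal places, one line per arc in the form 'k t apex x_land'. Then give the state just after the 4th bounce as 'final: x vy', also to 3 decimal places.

1 2.868 18.990 30.827
2 1.890 4.375 51.143
3 0.907 1.008 60.895
4 0.435 0.232 65.576
final: 65.576 1.024

Arc 1: start y=15.030, vy=8.810 → t=2.868, apex=18.990, x_land=30.827, impact vy=-19.293
  bounce: vy ← 0.48·19.293 = 9.260
Arc 2: start y=0.000, vy=9.260 → t=1.890, apex=4.375, x_land=51.143, impact vy=-9.260
  bounce: vy ← 0.48·9.260 = 4.445
Arc 3: start y=0.000, vy=4.445 → t=0.907, apex=1.008, x_land=60.895, impact vy=-4.445
  bounce: vy ← 0.48·4.445 = 2.134
Arc 4: start y=0.000, vy=2.134 → t=0.435, apex=0.232, x_land=65.576, impact vy=-2.134
  bounce: vy ← 0.48·2.134 = 1.024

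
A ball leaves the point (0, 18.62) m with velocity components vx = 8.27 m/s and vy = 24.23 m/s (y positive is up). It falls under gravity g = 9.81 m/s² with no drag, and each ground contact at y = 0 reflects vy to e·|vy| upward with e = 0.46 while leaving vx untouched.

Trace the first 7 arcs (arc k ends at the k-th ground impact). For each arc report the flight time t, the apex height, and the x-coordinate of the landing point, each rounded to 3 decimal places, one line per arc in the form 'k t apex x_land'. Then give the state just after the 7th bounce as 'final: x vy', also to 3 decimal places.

1 5.616 48.543 46.443
2 2.894 10.272 70.378
3 1.331 2.173 81.388
4 0.612 0.460 86.453
5 0.282 0.097 88.783
6 0.130 0.021 89.855
7 0.060 0.004 90.347
final: 90.347 0.134

Arc 1: start y=18.620, vy=24.230 → t=5.616, apex=48.543, x_land=46.443, impact vy=-30.861
  bounce: vy ← 0.46·30.861 = 14.196
Arc 2: start y=0.000, vy=14.196 → t=2.894, apex=10.272, x_land=70.378, impact vy=-14.196
  bounce: vy ← 0.46·14.196 = 6.530
Arc 3: start y=0.000, vy=6.530 → t=1.331, apex=2.173, x_land=81.388, impact vy=-6.530
  bounce: vy ← 0.46·6.530 = 3.004
Arc 4: start y=0.000, vy=3.004 → t=0.612, apex=0.460, x_land=86.453, impact vy=-3.004
  bounce: vy ← 0.46·3.004 = 1.382
Arc 5: start y=0.000, vy=1.382 → t=0.282, apex=0.097, x_land=88.783, impact vy=-1.382
  bounce: vy ← 0.46·1.382 = 0.636
Arc 6: start y=0.000, vy=0.636 → t=0.130, apex=0.021, x_land=89.855, impact vy=-0.636
  bounce: vy ← 0.46·0.636 = 0.292
Arc 7: start y=0.000, vy=0.292 → t=0.060, apex=0.004, x_land=90.347, impact vy=-0.292
  bounce: vy ← 0.46·0.292 = 0.134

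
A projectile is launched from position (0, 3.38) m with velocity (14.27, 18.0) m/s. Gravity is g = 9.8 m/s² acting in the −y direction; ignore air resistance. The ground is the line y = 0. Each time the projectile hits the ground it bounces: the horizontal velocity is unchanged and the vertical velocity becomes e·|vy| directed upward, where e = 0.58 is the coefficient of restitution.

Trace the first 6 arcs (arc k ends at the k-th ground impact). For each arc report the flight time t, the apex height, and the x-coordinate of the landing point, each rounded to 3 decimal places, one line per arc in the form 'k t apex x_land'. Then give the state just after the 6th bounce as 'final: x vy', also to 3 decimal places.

Arc 1: start y=3.380, vy=18.000 → t=3.853, apex=19.911, x_land=54.975, impact vy=-19.755
  bounce: vy ← 0.58·19.755 = 11.458
Arc 2: start y=0.000, vy=11.458 → t=2.338, apex=6.698, x_land=88.343, impact vy=-11.458
  bounce: vy ← 0.58·11.458 = 6.645
Arc 3: start y=0.000, vy=6.645 → t=1.356, apex=2.253, x_land=107.696, impact vy=-6.645
  bounce: vy ← 0.58·6.645 = 3.854
Arc 4: start y=0.000, vy=3.854 → t=0.787, apex=0.758, x_land=118.921, impact vy=-3.854
  bounce: vy ← 0.58·3.854 = 2.236
Arc 5: start y=0.000, vy=2.236 → t=0.456, apex=0.255, x_land=125.432, impact vy=-2.236
  bounce: vy ← 0.58·2.236 = 1.297
Arc 6: start y=0.000, vy=1.297 → t=0.265, apex=0.086, x_land=129.208, impact vy=-1.297
  bounce: vy ← 0.58·1.297 = 0.752

1 3.853 19.911 54.975
2 2.338 6.698 88.343
3 1.356 2.253 107.696
4 0.787 0.758 118.921
5 0.456 0.255 125.432
6 0.265 0.086 129.208
final: 129.208 0.752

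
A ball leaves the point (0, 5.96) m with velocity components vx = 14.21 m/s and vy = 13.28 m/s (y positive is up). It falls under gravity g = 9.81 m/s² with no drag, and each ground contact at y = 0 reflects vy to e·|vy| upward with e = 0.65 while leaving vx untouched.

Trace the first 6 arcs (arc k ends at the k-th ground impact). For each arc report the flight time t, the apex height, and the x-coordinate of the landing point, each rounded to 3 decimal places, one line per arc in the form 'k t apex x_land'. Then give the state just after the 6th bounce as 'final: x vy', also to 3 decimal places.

1 3.099 14.949 44.043
2 2.269 6.316 76.293
3 1.475 2.668 97.255
4 0.959 1.127 110.880
5 0.623 0.476 119.737
6 0.405 0.201 125.493
final: 125.493 1.292

Arc 1: start y=5.960, vy=13.280 → t=3.099, apex=14.949, x_land=44.043, impact vy=-17.126
  bounce: vy ← 0.65·17.126 = 11.132
Arc 2: start y=0.000, vy=11.132 → t=2.269, apex=6.316, x_land=76.293, impact vy=-11.132
  bounce: vy ← 0.65·11.132 = 7.236
Arc 3: start y=0.000, vy=7.236 → t=1.475, apex=2.668, x_land=97.255, impact vy=-7.236
  bounce: vy ← 0.65·7.236 = 4.703
Arc 4: start y=0.000, vy=4.703 → t=0.959, apex=1.127, x_land=110.880, impact vy=-4.703
  bounce: vy ← 0.65·4.703 = 3.057
Arc 5: start y=0.000, vy=3.057 → t=0.623, apex=0.476, x_land=119.737, impact vy=-3.057
  bounce: vy ← 0.65·3.057 = 1.987
Arc 6: start y=0.000, vy=1.987 → t=0.405, apex=0.201, x_land=125.493, impact vy=-1.987
  bounce: vy ← 0.65·1.987 = 1.292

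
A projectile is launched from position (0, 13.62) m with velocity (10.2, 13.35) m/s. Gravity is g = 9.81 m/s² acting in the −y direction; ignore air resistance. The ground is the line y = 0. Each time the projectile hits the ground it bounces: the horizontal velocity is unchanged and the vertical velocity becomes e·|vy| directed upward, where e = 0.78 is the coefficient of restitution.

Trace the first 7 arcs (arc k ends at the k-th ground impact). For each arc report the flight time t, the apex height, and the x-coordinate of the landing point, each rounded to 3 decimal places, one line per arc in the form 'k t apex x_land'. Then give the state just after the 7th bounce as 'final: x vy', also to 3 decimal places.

Arc 1: start y=13.620, vy=13.350 → t=3.512, apex=22.704, x_land=35.825, impact vy=-21.106
  bounce: vy ← 0.78·21.106 = 16.462
Arc 2: start y=0.000, vy=16.462 → t=3.356, apex=13.813, x_land=70.059, impact vy=-16.462
  bounce: vy ← 0.78·16.462 = 12.841
Arc 3: start y=0.000, vy=12.841 → t=2.618, apex=8.404, x_land=96.761, impact vy=-12.841
  bounce: vy ← 0.78·12.841 = 10.016
Arc 4: start y=0.000, vy=10.016 → t=2.042, apex=5.113, x_land=117.589, impact vy=-10.016
  bounce: vy ← 0.78·10.016 = 7.812
Arc 5: start y=0.000, vy=7.812 → t=1.593, apex=3.111, x_land=133.835, impact vy=-7.812
  bounce: vy ← 0.78·7.812 = 6.094
Arc 6: start y=0.000, vy=6.094 → t=1.242, apex=1.893, x_land=146.506, impact vy=-6.094
  bounce: vy ← 0.78·6.094 = 4.753
Arc 7: start y=0.000, vy=4.753 → t=0.969, apex=1.151, x_land=156.390, impact vy=-4.753
  bounce: vy ← 0.78·4.753 = 3.707

1 3.512 22.704 35.825
2 3.356 13.813 70.059
3 2.618 8.404 96.761
4 2.042 5.113 117.589
5 1.593 3.111 133.835
6 1.242 1.893 146.506
7 0.969 1.151 156.390
final: 156.390 3.707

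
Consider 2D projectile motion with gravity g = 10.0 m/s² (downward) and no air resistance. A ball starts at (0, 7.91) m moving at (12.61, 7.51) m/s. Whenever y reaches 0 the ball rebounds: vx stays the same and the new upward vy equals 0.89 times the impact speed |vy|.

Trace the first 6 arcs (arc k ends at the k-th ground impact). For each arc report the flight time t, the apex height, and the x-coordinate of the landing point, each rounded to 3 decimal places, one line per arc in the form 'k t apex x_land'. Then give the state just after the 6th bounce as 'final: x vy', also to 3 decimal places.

Arc 1: start y=7.910, vy=7.510 → t=2.216, apex=10.730, x_land=27.943, impact vy=-14.649
  bounce: vy ← 0.89·14.649 = 13.038
Arc 2: start y=0.000, vy=13.038 → t=2.608, apex=8.499, x_land=60.824, impact vy=-13.038
  bounce: vy ← 0.89·13.038 = 11.604
Arc 3: start y=0.000, vy=11.604 → t=2.321, apex=6.732, x_land=90.089, impact vy=-11.604
  bounce: vy ← 0.89·11.604 = 10.327
Arc 4: start y=0.000, vy=10.327 → t=2.065, apex=5.333, x_land=116.134, impact vy=-10.327
  bounce: vy ← 0.89·10.327 = 9.191
Arc 5: start y=0.000, vy=9.191 → t=1.838, apex=4.224, x_land=139.314, impact vy=-9.191
  bounce: vy ← 0.89·9.191 = 8.180
Arc 6: start y=0.000, vy=8.180 → t=1.636, apex=3.346, x_land=159.945, impact vy=-8.180
  bounce: vy ← 0.89·8.180 = 7.280

1 2.216 10.730 27.943
2 2.608 8.499 60.824
3 2.321 6.732 90.089
4 2.065 5.333 116.134
5 1.838 4.224 139.314
6 1.636 3.346 159.945
final: 159.945 7.280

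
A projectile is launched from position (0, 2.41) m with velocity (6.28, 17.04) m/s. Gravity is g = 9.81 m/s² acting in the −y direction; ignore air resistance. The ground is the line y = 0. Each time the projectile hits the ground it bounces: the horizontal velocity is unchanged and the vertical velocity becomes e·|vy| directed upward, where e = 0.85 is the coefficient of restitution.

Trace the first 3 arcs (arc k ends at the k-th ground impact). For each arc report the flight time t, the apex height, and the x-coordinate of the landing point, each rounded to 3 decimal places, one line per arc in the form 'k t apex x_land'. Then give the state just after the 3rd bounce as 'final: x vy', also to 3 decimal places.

1 3.610 17.209 22.671
2 3.184 12.434 42.669
3 2.707 8.983 59.666
final: 59.666 11.285

Arc 1: start y=2.410, vy=17.040 → t=3.610, apex=17.209, x_land=22.671, impact vy=-18.375
  bounce: vy ← 0.85·18.375 = 15.619
Arc 2: start y=0.000, vy=15.619 → t=3.184, apex=12.434, x_land=42.669, impact vy=-15.619
  bounce: vy ← 0.85·15.619 = 13.276
Arc 3: start y=0.000, vy=13.276 → t=2.707, apex=8.983, x_land=59.666, impact vy=-13.276
  bounce: vy ← 0.85·13.276 = 11.285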